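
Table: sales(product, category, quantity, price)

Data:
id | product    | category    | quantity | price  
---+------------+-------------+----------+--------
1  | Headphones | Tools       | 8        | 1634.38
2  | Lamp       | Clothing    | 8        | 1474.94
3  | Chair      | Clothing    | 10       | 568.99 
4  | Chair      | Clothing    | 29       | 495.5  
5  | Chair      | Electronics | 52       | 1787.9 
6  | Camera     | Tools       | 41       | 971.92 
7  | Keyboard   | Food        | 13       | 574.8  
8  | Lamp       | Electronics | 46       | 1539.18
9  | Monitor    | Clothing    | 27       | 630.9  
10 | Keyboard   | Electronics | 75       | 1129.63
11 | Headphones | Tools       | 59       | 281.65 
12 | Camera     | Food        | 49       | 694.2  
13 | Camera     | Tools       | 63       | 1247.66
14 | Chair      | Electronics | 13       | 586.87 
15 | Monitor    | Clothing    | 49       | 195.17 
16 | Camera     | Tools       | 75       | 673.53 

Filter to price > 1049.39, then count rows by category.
SELECT category, COUNT(*)
FROM sales
WHERE price > 1049.39
GROUP BY category

Note: WHERE filters rows before grouping.

Result:
  Clothing: 1
  Electronics: 3
  Tools: 2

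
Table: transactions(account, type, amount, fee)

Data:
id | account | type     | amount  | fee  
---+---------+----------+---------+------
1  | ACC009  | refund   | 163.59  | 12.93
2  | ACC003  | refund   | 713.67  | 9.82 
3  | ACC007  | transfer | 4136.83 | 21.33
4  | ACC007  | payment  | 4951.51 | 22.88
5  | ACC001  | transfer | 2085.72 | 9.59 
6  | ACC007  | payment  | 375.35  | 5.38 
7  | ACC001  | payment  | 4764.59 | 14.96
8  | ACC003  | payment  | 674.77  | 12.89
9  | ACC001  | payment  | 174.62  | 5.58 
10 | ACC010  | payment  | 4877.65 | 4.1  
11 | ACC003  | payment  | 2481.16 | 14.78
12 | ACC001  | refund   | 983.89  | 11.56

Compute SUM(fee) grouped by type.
SELECT type, SUM(fee) as result
FROM transactions
GROUP BY type

Result:
  payment: 80.57
  refund: 34.31
  transfer: 30.92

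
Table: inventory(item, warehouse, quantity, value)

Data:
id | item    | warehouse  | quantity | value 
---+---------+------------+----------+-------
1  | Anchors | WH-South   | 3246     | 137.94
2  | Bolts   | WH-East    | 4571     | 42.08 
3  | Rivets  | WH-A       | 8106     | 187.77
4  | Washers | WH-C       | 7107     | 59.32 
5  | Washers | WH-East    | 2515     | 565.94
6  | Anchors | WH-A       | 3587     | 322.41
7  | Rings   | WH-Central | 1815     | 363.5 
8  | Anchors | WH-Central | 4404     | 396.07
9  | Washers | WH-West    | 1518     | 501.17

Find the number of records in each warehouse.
SELECT warehouse, COUNT(*) as count
FROM inventory
GROUP BY warehouse

Result:
  WH-A: 2
  WH-C: 1
  WH-Central: 2
  WH-East: 2
  WH-South: 1
  WH-West: 1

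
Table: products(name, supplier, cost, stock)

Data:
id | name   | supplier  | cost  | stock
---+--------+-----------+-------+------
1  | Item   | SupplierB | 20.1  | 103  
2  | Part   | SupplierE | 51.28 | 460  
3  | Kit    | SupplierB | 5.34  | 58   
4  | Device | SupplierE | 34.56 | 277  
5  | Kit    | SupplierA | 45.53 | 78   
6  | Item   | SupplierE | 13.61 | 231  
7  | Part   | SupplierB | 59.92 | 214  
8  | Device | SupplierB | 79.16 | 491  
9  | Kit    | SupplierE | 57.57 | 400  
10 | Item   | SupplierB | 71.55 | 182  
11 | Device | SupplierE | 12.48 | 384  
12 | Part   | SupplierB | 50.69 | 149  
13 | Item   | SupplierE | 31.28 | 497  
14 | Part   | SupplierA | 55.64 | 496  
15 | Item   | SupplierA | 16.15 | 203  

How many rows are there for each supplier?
SELECT supplier, COUNT(*) as count
FROM products
GROUP BY supplier

Result:
  SupplierA: 3
  SupplierB: 6
  SupplierE: 6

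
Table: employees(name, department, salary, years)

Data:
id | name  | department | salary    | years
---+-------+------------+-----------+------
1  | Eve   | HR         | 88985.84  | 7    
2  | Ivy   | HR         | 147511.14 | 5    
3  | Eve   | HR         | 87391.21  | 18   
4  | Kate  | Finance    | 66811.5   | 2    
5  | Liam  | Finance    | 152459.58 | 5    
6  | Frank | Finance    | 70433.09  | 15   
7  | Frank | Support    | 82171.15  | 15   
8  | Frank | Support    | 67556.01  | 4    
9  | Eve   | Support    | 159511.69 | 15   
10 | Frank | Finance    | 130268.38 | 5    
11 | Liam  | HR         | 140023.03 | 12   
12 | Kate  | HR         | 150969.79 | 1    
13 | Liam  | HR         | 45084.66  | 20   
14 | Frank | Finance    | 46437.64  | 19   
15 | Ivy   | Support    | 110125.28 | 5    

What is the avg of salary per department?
SELECT department, AVG(salary) as result
FROM employees
GROUP BY department

Result:
  Finance: 93282.04
  HR: 109994.28
  Support: 104841.03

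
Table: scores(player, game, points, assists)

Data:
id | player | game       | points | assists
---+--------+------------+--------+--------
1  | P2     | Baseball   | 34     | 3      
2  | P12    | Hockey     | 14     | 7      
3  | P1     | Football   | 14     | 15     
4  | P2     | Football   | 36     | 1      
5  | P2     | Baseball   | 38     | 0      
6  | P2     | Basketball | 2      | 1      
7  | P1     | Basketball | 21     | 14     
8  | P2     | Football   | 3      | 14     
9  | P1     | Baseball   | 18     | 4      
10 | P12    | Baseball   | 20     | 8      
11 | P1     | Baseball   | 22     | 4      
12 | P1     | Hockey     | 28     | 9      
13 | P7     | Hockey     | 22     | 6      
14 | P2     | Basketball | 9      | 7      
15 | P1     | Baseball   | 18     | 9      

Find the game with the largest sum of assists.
SELECT game, SUM(assists) as val
FROM scores
GROUP BY game
ORDER BY val DESC
LIMIT 1

Result: Football with sum(assists) = 30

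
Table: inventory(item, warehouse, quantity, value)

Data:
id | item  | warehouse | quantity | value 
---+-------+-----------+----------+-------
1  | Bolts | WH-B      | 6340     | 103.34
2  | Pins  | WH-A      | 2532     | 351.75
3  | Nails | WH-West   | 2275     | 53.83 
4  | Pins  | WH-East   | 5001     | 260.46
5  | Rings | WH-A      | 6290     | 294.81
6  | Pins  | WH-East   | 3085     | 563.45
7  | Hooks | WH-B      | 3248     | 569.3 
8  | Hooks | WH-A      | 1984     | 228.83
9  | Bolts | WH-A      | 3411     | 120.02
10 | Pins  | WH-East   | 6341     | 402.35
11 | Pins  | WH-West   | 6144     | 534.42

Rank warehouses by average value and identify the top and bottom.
SELECT warehouse, AVG(value)
FROM inventory
GROUP BY warehouse
ORDER BY AVG(value)

All groups:
  WH-A: 248.85
  WH-West: 294.13
  WH-B: 336.32
  WH-East: 408.75

Highest: WH-East (408.75)
Lowest: WH-A (248.85)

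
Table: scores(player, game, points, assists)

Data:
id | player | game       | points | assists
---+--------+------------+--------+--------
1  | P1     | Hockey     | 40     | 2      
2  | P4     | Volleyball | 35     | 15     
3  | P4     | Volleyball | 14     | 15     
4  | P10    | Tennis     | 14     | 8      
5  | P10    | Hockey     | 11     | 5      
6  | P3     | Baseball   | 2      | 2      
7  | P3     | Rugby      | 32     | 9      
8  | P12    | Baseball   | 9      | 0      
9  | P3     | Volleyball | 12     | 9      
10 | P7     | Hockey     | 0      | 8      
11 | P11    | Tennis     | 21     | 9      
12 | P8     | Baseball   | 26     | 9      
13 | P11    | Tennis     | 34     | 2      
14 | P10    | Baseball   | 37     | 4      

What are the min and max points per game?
SELECT game, MIN(points), MAX(points)
FROM scores
GROUP BY game

Result:
  Baseball: min=2, max=37
  Hockey: min=0, max=40
  Rugby: min=32, max=32
  Tennis: min=14, max=34
  Volleyball: min=12, max=35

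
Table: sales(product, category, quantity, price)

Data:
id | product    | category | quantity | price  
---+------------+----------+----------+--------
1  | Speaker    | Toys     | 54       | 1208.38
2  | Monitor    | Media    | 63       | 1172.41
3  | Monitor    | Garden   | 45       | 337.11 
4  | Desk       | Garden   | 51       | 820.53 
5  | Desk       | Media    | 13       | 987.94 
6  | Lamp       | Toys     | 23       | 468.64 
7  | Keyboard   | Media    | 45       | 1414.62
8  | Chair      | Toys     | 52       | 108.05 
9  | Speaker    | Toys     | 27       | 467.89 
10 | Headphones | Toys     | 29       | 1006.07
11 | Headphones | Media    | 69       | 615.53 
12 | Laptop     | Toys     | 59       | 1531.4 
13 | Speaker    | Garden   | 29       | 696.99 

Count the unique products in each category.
SELECT category, COUNT(DISTINCT product)
FROM sales
GROUP BY category

Result:
  Garden: 3 distinct
  Media: 4 distinct
  Toys: 5 distinct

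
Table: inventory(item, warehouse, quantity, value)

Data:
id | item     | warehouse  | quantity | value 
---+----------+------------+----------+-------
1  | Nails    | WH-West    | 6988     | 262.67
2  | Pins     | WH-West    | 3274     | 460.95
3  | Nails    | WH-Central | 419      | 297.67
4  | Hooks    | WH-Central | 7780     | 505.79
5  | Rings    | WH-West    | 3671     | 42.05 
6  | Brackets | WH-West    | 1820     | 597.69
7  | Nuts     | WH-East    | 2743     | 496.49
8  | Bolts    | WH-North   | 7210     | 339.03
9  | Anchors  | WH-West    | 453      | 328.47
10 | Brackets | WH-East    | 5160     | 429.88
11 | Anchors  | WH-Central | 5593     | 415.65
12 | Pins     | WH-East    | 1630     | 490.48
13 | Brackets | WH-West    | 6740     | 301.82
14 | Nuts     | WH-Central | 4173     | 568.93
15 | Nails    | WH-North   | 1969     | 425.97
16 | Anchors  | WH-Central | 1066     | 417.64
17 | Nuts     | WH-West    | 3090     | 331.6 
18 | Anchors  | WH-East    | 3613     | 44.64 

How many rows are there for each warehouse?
SELECT warehouse, COUNT(*) as count
FROM inventory
GROUP BY warehouse

Result:
  WH-Central: 5
  WH-East: 4
  WH-North: 2
  WH-West: 7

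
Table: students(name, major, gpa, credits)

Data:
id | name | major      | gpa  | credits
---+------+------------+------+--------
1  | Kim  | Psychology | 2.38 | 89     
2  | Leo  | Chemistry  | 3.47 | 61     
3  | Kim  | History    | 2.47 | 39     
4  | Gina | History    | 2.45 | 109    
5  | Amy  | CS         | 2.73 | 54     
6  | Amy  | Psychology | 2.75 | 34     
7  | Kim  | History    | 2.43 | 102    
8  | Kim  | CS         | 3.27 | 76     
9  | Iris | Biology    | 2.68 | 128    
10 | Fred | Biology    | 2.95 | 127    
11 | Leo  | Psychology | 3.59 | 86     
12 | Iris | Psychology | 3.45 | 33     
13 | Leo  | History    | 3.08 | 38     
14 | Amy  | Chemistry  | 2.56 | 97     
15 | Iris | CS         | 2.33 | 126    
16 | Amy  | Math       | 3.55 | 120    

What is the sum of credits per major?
SELECT major, SUM(credits) as result
FROM students
GROUP BY major

Result:
  Biology: 255
  CS: 256
  Chemistry: 158
  History: 288
  Math: 120
  Psychology: 242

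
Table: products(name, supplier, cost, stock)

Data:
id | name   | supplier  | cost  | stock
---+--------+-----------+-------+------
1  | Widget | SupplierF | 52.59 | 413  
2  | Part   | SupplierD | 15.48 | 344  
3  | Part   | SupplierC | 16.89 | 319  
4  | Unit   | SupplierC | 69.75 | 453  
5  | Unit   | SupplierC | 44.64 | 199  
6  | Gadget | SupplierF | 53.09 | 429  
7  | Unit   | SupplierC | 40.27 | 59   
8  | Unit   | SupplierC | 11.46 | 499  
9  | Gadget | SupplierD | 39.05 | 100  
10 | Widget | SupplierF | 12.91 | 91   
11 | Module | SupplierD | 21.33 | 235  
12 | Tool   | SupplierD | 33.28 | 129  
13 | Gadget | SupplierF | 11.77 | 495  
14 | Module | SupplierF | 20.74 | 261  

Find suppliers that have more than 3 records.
SELECT supplier, COUNT(*) as cnt
FROM products
GROUP BY supplier
HAVING COUNT(*) > 3

Result:
  SupplierC: 5
  SupplierD: 4
  SupplierF: 5

Note: HAVING filters groups after aggregation, WHERE filters rows before.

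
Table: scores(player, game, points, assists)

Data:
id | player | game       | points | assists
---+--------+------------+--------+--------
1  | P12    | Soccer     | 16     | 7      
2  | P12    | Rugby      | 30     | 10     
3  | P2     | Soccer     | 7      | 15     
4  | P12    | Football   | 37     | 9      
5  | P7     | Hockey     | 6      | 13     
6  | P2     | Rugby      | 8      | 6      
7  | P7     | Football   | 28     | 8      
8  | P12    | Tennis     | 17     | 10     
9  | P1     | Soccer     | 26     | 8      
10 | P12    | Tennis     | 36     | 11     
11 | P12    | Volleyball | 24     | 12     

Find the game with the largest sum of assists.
SELECT game, SUM(assists) as val
FROM scores
GROUP BY game
ORDER BY val DESC
LIMIT 1

Result: Soccer with sum(assists) = 30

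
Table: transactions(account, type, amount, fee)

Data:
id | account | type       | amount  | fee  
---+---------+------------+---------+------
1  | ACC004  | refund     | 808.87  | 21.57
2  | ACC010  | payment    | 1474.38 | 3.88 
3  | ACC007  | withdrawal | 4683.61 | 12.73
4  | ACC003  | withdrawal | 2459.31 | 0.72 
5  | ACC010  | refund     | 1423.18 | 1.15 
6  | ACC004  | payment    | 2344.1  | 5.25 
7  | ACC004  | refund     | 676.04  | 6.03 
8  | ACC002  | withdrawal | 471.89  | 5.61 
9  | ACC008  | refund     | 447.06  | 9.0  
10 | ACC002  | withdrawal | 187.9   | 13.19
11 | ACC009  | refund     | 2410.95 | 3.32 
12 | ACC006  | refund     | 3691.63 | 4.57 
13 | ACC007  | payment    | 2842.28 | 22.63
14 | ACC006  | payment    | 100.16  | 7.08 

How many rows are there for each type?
SELECT type, COUNT(*) as count
FROM transactions
GROUP BY type

Result:
  payment: 4
  refund: 6
  withdrawal: 4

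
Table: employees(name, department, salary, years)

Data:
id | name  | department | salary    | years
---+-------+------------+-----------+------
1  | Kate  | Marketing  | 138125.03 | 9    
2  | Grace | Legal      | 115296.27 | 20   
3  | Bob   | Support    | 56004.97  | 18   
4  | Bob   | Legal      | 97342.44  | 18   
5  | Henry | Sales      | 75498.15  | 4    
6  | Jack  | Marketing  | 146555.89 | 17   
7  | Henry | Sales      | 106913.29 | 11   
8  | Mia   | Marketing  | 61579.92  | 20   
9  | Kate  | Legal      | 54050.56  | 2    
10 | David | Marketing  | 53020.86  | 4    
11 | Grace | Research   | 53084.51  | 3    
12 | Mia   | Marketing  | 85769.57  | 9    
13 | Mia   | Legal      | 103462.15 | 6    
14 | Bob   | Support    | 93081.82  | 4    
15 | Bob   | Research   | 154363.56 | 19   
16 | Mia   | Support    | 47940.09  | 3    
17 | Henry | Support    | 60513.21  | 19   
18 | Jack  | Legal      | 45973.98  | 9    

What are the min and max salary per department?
SELECT department, MIN(salary), MAX(salary)
FROM employees
GROUP BY department

Result:
  Legal: min=45973.98, max=115296.27
  Marketing: min=53020.86, max=146555.89
  Research: min=53084.51, max=154363.56
  Sales: min=75498.15, max=106913.29
  Support: min=47940.09, max=93081.82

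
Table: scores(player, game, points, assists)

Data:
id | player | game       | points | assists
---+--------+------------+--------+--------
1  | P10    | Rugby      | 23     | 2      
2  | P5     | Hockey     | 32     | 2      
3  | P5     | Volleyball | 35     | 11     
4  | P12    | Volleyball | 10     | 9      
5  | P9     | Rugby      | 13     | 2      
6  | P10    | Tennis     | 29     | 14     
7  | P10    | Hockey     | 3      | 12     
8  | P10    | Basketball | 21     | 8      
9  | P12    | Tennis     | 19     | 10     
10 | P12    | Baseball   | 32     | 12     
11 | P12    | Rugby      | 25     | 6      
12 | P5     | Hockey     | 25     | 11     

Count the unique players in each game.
SELECT game, COUNT(DISTINCT player)
FROM scores
GROUP BY game

Result:
  Baseball: 1 distinct
  Basketball: 1 distinct
  Hockey: 2 distinct
  Rugby: 3 distinct
  Tennis: 2 distinct
  Volleyball: 2 distinct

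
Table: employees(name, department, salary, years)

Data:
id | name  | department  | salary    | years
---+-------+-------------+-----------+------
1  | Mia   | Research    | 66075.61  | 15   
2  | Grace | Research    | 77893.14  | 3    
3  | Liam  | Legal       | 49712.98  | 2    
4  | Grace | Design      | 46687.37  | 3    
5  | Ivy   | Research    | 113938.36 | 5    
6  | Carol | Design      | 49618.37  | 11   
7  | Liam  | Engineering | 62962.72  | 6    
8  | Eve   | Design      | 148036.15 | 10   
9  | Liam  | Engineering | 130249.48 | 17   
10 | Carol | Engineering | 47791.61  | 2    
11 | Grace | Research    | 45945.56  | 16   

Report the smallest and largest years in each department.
SELECT department, MIN(years), MAX(years)
FROM employees
GROUP BY department

Result:
  Design: min=3, max=11
  Engineering: min=2, max=17
  Legal: min=2, max=2
  Research: min=3, max=16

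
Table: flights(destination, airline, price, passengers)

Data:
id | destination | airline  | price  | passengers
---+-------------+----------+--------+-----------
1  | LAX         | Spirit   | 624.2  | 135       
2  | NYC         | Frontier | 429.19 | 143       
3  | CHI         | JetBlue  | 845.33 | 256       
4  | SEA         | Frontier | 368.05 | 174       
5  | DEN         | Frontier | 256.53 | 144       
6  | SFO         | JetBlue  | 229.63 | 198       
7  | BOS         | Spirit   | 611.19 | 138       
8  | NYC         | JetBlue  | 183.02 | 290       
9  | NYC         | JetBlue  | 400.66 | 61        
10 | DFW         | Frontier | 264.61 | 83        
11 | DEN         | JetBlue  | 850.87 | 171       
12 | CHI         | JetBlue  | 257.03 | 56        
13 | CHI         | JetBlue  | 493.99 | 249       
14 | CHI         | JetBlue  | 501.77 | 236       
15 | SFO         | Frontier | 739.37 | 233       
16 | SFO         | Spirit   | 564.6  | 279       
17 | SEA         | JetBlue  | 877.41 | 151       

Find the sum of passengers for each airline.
SELECT airline, SUM(passengers) as result
FROM flights
GROUP BY airline

Result:
  Frontier: 777
  JetBlue: 1668
  Spirit: 552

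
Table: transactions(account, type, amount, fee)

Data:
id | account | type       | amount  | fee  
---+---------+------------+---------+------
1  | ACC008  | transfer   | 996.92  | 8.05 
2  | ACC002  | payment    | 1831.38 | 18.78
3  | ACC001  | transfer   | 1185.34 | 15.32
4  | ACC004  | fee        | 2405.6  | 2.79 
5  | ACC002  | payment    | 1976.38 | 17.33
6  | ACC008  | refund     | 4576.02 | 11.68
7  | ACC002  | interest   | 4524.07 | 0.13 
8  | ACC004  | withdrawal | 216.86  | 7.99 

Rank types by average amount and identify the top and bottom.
SELECT type, AVG(amount)
FROM transactions
GROUP BY type
ORDER BY AVG(amount)

All groups:
  withdrawal: 216.86
  transfer: 1091.13
  payment: 1903.88
  fee: 2405.60
  interest: 4524.07
  refund: 4576.02

Highest: refund (4576.02)
Lowest: withdrawal (216.86)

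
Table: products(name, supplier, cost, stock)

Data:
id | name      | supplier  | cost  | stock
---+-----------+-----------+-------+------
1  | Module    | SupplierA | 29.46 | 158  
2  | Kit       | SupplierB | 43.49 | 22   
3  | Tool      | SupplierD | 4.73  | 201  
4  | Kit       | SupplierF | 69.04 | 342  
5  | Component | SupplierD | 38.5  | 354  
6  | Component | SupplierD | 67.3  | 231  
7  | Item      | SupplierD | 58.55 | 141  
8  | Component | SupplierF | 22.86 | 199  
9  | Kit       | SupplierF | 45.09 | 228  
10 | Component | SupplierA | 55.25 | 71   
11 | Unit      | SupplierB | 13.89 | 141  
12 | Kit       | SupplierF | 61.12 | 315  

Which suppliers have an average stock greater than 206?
SELECT supplier, AVG(stock)
FROM products
GROUP BY supplier
HAVING AVG(stock) > 206

Result:
  SupplierD: avg=231.75
  SupplierF: avg=271.00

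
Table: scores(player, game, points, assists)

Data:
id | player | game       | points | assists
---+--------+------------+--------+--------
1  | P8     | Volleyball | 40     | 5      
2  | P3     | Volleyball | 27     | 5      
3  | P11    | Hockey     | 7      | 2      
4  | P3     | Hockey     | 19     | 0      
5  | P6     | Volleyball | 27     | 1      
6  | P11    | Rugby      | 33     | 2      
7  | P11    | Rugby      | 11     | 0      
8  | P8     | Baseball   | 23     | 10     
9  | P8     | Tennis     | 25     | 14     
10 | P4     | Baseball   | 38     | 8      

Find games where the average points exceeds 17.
SELECT game, AVG(points)
FROM scores
GROUP BY game
HAVING AVG(points) > 17

Result:
  Baseball: avg=30.50
  Rugby: avg=22.00
  Tennis: avg=25.00
  Volleyball: avg=31.33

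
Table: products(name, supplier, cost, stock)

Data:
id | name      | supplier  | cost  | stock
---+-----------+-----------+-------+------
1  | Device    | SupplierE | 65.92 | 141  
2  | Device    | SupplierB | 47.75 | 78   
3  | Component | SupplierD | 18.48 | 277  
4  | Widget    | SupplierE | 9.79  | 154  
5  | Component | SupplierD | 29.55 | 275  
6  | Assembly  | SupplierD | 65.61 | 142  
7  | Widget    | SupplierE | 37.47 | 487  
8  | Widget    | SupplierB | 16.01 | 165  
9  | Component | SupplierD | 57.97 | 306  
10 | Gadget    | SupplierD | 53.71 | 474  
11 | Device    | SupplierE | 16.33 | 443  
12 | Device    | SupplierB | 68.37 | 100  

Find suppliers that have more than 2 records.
SELECT supplier, COUNT(*) as cnt
FROM products
GROUP BY supplier
HAVING COUNT(*) > 2

Result:
  SupplierB: 3
  SupplierD: 5
  SupplierE: 4

Note: HAVING filters groups after aggregation, WHERE filters rows before.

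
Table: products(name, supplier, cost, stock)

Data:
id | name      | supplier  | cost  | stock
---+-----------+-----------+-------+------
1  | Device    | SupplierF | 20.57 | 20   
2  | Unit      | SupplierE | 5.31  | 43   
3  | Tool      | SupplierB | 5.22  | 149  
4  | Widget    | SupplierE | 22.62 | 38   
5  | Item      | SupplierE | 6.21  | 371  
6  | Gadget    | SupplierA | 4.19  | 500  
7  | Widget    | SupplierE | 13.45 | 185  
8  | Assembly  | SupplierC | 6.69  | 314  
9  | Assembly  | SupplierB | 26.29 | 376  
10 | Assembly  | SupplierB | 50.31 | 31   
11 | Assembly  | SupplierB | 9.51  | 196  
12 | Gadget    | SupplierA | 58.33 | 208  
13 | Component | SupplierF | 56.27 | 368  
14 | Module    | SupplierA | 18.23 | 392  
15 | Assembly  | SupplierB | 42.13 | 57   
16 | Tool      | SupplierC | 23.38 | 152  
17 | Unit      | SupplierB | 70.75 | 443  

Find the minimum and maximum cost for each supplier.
SELECT supplier, MIN(cost), MAX(cost)
FROM products
GROUP BY supplier

Result:
  SupplierA: min=4.19, max=58.33
  SupplierB: min=5.22, max=70.75
  SupplierC: min=6.69, max=23.38
  SupplierE: min=5.31, max=22.62
  SupplierF: min=20.57, max=56.27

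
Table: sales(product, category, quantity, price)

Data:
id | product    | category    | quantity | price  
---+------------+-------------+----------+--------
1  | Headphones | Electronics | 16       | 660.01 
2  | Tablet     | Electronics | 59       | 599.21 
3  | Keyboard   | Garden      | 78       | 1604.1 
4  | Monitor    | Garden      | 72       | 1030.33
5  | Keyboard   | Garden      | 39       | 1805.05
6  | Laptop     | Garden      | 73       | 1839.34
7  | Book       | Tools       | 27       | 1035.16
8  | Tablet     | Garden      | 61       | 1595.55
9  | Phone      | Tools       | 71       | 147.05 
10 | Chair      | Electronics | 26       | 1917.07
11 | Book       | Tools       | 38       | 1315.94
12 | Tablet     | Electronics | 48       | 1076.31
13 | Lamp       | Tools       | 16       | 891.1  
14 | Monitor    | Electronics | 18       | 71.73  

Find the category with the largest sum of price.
SELECT category, SUM(price) as val
FROM sales
GROUP BY category
ORDER BY val DESC
LIMIT 1

Result: Garden with sum(price) = 7874.37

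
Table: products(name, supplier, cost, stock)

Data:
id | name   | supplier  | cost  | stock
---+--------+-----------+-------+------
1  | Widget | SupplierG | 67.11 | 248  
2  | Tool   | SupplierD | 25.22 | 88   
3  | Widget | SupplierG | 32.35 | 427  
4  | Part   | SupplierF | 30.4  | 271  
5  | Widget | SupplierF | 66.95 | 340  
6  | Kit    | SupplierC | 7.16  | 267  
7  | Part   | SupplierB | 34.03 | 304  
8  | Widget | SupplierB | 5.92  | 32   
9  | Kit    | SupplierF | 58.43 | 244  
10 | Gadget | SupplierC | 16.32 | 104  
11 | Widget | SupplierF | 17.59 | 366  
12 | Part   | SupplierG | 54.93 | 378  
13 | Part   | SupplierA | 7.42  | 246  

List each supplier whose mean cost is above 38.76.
SELECT supplier, AVG(cost)
FROM products
GROUP BY supplier
HAVING AVG(cost) > 38.76

Result:
  SupplierF: avg=43.34
  SupplierG: avg=51.46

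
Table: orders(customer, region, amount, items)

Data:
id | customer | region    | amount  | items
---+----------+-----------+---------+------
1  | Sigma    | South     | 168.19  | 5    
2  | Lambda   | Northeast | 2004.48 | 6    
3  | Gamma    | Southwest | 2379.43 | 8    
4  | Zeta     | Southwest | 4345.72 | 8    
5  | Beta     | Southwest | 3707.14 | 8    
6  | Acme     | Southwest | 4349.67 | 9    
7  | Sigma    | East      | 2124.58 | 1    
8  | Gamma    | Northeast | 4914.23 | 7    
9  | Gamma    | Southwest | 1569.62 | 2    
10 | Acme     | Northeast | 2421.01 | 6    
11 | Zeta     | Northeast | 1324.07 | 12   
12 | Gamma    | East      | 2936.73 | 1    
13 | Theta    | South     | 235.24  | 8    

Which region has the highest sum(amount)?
SELECT region, SUM(amount) as val
FROM orders
GROUP BY region
ORDER BY val DESC
LIMIT 1

Result: Southwest with sum(amount) = 16351.58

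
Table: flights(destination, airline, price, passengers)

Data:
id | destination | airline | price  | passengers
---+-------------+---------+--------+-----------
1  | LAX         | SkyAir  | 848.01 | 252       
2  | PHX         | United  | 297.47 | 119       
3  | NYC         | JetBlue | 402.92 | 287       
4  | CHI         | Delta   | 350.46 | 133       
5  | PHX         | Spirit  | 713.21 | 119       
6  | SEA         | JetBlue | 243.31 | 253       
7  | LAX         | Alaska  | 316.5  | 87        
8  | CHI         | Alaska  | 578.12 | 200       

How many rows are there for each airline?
SELECT airline, COUNT(*) as count
FROM flights
GROUP BY airline

Result:
  Alaska: 2
  Delta: 1
  JetBlue: 2
  SkyAir: 1
  Spirit: 1
  United: 1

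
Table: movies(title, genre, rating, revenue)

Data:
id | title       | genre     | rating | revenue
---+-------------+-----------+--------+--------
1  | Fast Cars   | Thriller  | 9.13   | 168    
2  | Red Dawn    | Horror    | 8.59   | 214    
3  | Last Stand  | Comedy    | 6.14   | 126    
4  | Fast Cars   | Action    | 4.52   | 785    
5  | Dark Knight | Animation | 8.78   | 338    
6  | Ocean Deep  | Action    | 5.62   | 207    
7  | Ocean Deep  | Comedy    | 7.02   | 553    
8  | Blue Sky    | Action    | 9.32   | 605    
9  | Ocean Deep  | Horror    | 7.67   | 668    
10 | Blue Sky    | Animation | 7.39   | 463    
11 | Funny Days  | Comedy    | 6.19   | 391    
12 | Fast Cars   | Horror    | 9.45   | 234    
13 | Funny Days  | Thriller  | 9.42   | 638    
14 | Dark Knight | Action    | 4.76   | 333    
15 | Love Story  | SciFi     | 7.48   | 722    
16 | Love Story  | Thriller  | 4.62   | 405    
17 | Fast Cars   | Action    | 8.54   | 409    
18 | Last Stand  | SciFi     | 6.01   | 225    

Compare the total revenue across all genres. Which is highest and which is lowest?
SELECT genre, SUM(revenue)
FROM movies
GROUP BY genre
ORDER BY SUM(revenue)

All groups:
  Animation: 801
  SciFi: 947
  Comedy: 1070
  Horror: 1116
  Thriller: 1211
  Action: 2339

Highest: Action (2339)
Lowest: Animation (801)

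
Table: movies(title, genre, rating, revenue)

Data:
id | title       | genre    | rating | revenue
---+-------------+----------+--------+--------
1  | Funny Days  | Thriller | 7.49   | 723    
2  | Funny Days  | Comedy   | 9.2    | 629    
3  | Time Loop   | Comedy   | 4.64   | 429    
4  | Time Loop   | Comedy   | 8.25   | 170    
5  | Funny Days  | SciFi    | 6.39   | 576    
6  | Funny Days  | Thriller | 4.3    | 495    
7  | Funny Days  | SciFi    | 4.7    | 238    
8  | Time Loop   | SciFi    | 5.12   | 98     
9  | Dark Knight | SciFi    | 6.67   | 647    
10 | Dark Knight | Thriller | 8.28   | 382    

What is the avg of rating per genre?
SELECT genre, AVG(rating) as result
FROM movies
GROUP BY genre

Result:
  Comedy: 7.36
  SciFi: 5.72
  Thriller: 6.69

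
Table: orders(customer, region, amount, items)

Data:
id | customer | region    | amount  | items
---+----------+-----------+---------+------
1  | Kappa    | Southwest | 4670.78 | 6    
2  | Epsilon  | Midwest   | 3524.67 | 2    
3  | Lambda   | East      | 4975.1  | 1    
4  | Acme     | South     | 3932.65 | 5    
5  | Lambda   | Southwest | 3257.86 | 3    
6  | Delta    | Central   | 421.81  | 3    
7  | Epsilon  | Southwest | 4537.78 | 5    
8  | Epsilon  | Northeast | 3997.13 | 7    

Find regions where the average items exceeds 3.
SELECT region, AVG(items)
FROM orders
GROUP BY region
HAVING AVG(items) > 3

Result:
  Northeast: avg=7.00
  South: avg=5.00
  Southwest: avg=4.67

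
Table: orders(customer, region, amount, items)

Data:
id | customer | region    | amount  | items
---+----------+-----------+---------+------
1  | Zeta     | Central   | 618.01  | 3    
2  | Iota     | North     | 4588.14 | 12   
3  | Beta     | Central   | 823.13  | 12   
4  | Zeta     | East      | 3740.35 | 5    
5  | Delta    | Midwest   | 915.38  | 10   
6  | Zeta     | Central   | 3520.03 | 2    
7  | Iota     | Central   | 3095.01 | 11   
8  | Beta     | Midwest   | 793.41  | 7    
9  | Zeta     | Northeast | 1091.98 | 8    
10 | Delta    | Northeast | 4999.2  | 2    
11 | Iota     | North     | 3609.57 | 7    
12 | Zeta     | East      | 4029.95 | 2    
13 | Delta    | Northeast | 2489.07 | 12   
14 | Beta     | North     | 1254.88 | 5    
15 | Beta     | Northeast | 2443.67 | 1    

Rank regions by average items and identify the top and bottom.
SELECT region, AVG(items)
FROM orders
GROUP BY region
ORDER BY AVG(items)

All groups:
  East: 3.50
  Northeast: 5.75
  Central: 7.00
  North: 8.00
  Midwest: 8.50

Highest: Midwest (8.50)
Lowest: East (3.50)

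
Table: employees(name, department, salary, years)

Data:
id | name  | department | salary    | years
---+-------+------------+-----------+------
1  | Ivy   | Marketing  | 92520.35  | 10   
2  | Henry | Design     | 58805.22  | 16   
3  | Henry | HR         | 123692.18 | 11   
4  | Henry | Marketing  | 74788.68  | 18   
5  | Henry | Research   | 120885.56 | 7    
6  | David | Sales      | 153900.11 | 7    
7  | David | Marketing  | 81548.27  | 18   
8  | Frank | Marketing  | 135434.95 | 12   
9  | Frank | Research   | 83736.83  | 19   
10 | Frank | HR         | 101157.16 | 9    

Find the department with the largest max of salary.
SELECT department, MAX(salary) as val
FROM employees
GROUP BY department
ORDER BY val DESC
LIMIT 1

Result: Sales with max(salary) = 153900.11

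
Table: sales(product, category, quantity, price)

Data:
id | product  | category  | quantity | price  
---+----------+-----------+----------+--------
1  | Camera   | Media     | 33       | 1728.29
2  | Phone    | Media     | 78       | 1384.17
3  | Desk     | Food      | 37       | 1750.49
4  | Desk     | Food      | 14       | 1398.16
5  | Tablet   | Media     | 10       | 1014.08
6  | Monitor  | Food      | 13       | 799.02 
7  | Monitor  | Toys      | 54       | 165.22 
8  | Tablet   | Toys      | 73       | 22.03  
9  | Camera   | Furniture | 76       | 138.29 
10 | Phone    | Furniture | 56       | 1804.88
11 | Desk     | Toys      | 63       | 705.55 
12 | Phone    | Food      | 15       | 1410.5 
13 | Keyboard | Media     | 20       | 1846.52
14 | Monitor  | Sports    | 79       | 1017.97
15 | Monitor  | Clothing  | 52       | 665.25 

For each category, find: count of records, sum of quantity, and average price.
SELECT category,
       COUNT(*) as cnt,
       SUM(quantity) as total_quantity,
       AVG(price) as avg_price
FROM sales
GROUP BY category

Result:
  Clothing: 1 records, 52 total quantity, 665.25 avg price
  Food: 4 records, 79 total quantity, 1339.54 avg price
  Furniture: 2 records, 132 total quantity, 971.59 avg price
  Media: 4 records, 141 total quantity, 1493.27 avg price
  Sports: 1 records, 79 total quantity, 1017.97 avg price
  Toys: 3 records, 190 total quantity, 297.60 avg price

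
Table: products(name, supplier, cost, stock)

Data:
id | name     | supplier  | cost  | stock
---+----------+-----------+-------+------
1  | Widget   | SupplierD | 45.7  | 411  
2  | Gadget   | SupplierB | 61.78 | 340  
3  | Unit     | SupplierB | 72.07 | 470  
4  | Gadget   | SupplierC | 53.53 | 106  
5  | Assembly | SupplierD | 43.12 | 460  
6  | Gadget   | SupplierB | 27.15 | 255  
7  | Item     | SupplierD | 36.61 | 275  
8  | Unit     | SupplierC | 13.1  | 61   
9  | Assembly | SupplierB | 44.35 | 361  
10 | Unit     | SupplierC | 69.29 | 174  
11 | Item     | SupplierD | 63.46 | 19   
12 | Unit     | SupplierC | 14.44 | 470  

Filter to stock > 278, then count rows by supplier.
SELECT supplier, COUNT(*)
FROM products
WHERE stock > 278
GROUP BY supplier

Note: WHERE filters rows before grouping.

Result:
  SupplierB: 3
  SupplierC: 1
  SupplierD: 2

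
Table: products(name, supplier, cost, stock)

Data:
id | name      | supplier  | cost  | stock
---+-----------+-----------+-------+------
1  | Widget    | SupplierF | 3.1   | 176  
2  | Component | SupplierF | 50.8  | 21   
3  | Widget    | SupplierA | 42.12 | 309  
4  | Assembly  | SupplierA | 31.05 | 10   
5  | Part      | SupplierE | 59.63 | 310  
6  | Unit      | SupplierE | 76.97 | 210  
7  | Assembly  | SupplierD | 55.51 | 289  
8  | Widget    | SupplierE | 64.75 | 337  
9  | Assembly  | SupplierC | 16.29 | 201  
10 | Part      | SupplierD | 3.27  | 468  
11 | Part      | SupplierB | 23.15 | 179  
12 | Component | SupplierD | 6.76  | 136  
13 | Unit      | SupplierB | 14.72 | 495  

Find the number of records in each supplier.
SELECT supplier, COUNT(*) as count
FROM products
GROUP BY supplier

Result:
  SupplierA: 2
  SupplierB: 2
  SupplierC: 1
  SupplierD: 3
  SupplierE: 3
  SupplierF: 2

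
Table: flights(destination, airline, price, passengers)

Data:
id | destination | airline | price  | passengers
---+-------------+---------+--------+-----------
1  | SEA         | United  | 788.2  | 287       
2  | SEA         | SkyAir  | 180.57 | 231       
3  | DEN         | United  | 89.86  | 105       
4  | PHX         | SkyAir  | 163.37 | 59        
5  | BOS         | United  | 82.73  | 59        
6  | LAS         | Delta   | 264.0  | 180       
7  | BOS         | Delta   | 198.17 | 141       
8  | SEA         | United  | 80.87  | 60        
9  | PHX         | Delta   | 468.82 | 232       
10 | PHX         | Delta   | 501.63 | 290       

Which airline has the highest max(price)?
SELECT airline, MAX(price) as val
FROM flights
GROUP BY airline
ORDER BY val DESC
LIMIT 1

Result: United with max(price) = 788.20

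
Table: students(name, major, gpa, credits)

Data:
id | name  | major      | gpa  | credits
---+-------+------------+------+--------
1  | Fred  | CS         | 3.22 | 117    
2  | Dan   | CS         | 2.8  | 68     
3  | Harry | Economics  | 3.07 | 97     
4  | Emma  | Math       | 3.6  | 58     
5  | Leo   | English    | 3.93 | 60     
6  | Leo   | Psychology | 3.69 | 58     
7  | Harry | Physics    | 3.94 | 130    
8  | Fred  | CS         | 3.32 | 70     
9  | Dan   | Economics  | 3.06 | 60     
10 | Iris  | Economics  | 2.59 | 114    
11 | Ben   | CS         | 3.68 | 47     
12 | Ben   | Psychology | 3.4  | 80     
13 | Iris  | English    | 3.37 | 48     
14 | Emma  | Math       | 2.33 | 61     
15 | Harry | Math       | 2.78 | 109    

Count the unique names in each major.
SELECT major, COUNT(DISTINCT name)
FROM students
GROUP BY major

Result:
  CS: 3 distinct
  Economics: 3 distinct
  English: 2 distinct
  Math: 2 distinct
  Physics: 1 distinct
  Psychology: 2 distinct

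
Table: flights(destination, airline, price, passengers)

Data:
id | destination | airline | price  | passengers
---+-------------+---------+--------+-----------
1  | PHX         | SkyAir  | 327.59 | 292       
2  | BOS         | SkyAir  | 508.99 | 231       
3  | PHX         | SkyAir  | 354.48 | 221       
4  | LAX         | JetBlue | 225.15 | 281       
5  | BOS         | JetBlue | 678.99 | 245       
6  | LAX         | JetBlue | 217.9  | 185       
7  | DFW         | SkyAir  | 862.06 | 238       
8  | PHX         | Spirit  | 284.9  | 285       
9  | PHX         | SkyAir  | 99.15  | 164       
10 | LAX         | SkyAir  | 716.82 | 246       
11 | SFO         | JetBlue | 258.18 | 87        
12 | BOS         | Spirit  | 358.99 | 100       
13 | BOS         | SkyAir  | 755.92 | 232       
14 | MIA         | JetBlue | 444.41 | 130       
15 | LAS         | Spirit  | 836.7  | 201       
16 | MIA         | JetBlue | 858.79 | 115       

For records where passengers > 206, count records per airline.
SELECT airline, COUNT(*)
FROM flights
WHERE passengers > 206
GROUP BY airline

Note: WHERE filters rows before grouping.

Result:
  JetBlue: 2
  SkyAir: 6
  Spirit: 1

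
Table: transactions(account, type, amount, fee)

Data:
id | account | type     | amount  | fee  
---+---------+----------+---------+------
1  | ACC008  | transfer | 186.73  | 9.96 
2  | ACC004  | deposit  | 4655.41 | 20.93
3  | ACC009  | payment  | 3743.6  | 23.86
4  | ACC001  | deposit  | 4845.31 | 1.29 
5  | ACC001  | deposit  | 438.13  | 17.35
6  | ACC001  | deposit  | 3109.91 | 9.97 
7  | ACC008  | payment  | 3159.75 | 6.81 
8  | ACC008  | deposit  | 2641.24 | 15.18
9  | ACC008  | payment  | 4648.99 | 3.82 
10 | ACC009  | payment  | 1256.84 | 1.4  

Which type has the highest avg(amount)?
SELECT type, AVG(amount) as val
FROM transactions
GROUP BY type
ORDER BY val DESC
LIMIT 1

Result: payment with avg(amount) = 3202.30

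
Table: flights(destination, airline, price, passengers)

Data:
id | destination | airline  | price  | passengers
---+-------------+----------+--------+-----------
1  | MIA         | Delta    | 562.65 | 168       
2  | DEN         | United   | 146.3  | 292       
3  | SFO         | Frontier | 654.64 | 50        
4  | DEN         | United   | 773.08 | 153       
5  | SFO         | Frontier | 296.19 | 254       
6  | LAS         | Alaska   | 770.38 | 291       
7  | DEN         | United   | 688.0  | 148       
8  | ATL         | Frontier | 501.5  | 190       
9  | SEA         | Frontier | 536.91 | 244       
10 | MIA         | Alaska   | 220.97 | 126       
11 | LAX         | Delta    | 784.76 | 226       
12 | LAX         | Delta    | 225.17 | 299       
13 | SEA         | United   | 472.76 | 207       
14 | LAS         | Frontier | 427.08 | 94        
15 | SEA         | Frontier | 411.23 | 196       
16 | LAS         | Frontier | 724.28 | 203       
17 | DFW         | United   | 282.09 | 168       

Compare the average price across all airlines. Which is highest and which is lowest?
SELECT airline, AVG(price)
FROM flights
GROUP BY airline
ORDER BY AVG(price)

All groups:
  United: 472.45
  Alaska: 495.68
  Frontier: 507.40
  Delta: 524.19

Highest: Delta (524.19)
Lowest: United (472.45)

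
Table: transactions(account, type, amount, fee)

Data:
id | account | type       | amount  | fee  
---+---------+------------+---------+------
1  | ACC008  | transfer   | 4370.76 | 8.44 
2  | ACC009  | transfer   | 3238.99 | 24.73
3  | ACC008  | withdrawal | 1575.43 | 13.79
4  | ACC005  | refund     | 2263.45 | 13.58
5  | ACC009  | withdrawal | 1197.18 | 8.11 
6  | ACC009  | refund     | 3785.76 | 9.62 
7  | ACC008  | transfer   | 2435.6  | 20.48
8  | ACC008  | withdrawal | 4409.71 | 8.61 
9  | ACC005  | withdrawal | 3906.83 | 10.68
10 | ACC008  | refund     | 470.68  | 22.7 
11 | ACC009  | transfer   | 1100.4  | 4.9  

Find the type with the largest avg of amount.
SELECT type, AVG(amount) as val
FROM transactions
GROUP BY type
ORDER BY val DESC
LIMIT 1

Result: transfer with avg(amount) = 2786.44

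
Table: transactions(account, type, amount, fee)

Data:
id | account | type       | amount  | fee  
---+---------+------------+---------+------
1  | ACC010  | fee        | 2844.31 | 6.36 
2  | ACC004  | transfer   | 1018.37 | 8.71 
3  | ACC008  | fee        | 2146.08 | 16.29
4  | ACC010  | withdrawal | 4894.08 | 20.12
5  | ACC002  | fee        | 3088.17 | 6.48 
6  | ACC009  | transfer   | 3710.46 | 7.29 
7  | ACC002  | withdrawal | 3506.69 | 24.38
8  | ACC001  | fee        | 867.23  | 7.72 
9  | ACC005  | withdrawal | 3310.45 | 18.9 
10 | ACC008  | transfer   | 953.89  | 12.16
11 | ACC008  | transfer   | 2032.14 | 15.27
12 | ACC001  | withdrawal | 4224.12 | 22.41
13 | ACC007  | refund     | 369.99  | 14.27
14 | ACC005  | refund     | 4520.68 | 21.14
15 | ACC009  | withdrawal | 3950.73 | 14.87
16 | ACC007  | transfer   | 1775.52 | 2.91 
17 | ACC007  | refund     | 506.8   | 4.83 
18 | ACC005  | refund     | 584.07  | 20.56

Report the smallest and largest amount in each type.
SELECT type, MIN(amount), MAX(amount)
FROM transactions
GROUP BY type

Result:
  fee: min=867.23, max=3088.17
  refund: min=369.99, max=4520.68
  transfer: min=953.89, max=3710.46
  withdrawal: min=3310.45, max=4894.08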